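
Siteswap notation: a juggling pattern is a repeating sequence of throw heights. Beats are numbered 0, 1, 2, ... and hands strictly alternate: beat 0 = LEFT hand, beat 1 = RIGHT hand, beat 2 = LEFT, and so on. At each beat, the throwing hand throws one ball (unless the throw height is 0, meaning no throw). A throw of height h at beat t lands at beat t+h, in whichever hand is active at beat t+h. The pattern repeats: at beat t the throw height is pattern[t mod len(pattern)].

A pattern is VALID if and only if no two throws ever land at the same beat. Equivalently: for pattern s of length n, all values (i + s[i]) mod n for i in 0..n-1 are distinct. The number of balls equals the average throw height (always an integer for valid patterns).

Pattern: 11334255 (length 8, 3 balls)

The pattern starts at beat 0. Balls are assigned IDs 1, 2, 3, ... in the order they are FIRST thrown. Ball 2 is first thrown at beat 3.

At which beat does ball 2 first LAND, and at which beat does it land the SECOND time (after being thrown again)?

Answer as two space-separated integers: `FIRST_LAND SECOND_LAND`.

Beat 0 (L): throw ball1 h=1 -> lands@1:R; in-air after throw: [b1@1:R]
Beat 1 (R): throw ball1 h=1 -> lands@2:L; in-air after throw: [b1@2:L]
Beat 2 (L): throw ball1 h=3 -> lands@5:R; in-air after throw: [b1@5:R]
Beat 3 (R): throw ball2 h=3 -> lands@6:L; in-air after throw: [b1@5:R b2@6:L]
Beat 4 (L): throw ball3 h=4 -> lands@8:L; in-air after throw: [b1@5:R b2@6:L b3@8:L]
Beat 5 (R): throw ball1 h=2 -> lands@7:R; in-air after throw: [b2@6:L b1@7:R b3@8:L]
Beat 6 (L): throw ball2 h=5 -> lands@11:R; in-air after throw: [b1@7:R b3@8:L b2@11:R]
Beat 7 (R): throw ball1 h=5 -> lands@12:L; in-air after throw: [b3@8:L b2@11:R b1@12:L]
Beat 8 (L): throw ball3 h=1 -> lands@9:R; in-air after throw: [b3@9:R b2@11:R b1@12:L]
Beat 9 (R): throw ball3 h=1 -> lands@10:L; in-air after throw: [b3@10:L b2@11:R b1@12:L]
Beat 10 (L): throw ball3 h=3 -> lands@13:R; in-air after throw: [b2@11:R b1@12:L b3@13:R]
Beat 11 (R): throw ball2 h=3 -> lands@14:L; in-air after throw: [b1@12:L b3@13:R b2@14:L]
Ball 2: thrown@3 h=3 -> first land @6; rethrown@6 h=5 -> second land @11

Answer: 6 11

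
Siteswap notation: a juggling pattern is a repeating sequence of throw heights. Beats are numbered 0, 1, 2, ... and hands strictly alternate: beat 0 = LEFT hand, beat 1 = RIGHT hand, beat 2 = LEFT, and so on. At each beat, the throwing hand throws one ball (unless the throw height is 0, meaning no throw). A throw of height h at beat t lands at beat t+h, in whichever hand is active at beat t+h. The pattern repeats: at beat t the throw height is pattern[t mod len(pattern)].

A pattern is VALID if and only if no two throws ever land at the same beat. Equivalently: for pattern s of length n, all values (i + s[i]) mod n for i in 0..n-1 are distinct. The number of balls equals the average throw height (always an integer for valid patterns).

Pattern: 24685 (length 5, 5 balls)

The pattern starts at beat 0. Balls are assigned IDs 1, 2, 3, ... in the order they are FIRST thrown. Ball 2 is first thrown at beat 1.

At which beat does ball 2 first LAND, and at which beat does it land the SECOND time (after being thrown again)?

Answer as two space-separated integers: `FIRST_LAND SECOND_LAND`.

Beat 0 (L): throw ball1 h=2 -> lands@2:L; in-air after throw: [b1@2:L]
Beat 1 (R): throw ball2 h=4 -> lands@5:R; in-air after throw: [b1@2:L b2@5:R]
Beat 2 (L): throw ball1 h=6 -> lands@8:L; in-air after throw: [b2@5:R b1@8:L]
Beat 3 (R): throw ball3 h=8 -> lands@11:R; in-air after throw: [b2@5:R b1@8:L b3@11:R]
Beat 4 (L): throw ball4 h=5 -> lands@9:R; in-air after throw: [b2@5:R b1@8:L b4@9:R b3@11:R]
Beat 5 (R): throw ball2 h=2 -> lands@7:R; in-air after throw: [b2@7:R b1@8:L b4@9:R b3@11:R]
Beat 6 (L): throw ball5 h=4 -> lands@10:L; in-air after throw: [b2@7:R b1@8:L b4@9:R b5@10:L b3@11:R]
Beat 7 (R): throw ball2 h=6 -> lands@13:R; in-air after throw: [b1@8:L b4@9:R b5@10:L b3@11:R b2@13:R]
Ball 2: thrown@1 h=4 -> first land @5; rethrown@5 h=2 -> second land @7

Answer: 5 7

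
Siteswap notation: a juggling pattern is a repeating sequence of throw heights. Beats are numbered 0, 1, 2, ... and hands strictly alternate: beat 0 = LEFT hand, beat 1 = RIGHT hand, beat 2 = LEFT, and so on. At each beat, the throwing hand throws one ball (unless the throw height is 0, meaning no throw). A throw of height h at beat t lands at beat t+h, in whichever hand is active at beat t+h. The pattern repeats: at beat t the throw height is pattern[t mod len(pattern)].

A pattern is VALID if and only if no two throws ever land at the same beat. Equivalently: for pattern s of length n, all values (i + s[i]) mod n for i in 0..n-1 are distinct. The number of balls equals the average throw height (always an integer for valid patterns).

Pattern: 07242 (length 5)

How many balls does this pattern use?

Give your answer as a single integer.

Answer: 3

Derivation:
Pattern = [0, 7, 2, 4, 2], length n = 5
  position 0: throw height = 0, running sum = 0
  position 1: throw height = 7, running sum = 7
  position 2: throw height = 2, running sum = 9
  position 3: throw height = 4, running sum = 13
  position 4: throw height = 2, running sum = 15
Total sum = 15; balls = sum / n = 15 / 5 = 3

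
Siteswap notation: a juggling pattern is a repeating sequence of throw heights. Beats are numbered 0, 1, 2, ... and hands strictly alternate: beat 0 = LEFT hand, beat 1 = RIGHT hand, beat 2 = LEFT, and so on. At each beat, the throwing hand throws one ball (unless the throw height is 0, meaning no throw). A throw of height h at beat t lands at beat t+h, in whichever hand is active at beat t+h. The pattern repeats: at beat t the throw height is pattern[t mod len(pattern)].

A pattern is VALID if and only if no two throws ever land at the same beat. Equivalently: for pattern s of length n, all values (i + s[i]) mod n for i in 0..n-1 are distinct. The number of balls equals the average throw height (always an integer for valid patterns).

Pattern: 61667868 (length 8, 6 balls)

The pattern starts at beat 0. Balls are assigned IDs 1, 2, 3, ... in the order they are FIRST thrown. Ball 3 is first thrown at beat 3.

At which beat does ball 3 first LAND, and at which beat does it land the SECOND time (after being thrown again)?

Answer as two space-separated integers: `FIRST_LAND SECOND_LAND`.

Answer: 9 10

Derivation:
Beat 0 (L): throw ball1 h=6 -> lands@6:L; in-air after throw: [b1@6:L]
Beat 1 (R): throw ball2 h=1 -> lands@2:L; in-air after throw: [b2@2:L b1@6:L]
Beat 2 (L): throw ball2 h=6 -> lands@8:L; in-air after throw: [b1@6:L b2@8:L]
Beat 3 (R): throw ball3 h=6 -> lands@9:R; in-air after throw: [b1@6:L b2@8:L b3@9:R]
Beat 4 (L): throw ball4 h=7 -> lands@11:R; in-air after throw: [b1@6:L b2@8:L b3@9:R b4@11:R]
Beat 5 (R): throw ball5 h=8 -> lands@13:R; in-air after throw: [b1@6:L b2@8:L b3@9:R b4@11:R b5@13:R]
Beat 6 (L): throw ball1 h=6 -> lands@12:L; in-air after throw: [b2@8:L b3@9:R b4@11:R b1@12:L b5@13:R]
Beat 7 (R): throw ball6 h=8 -> lands@15:R; in-air after throw: [b2@8:L b3@9:R b4@11:R b1@12:L b5@13:R b6@15:R]
Beat 8 (L): throw ball2 h=6 -> lands@14:L; in-air after throw: [b3@9:R b4@11:R b1@12:L b5@13:R b2@14:L b6@15:R]
Beat 9 (R): throw ball3 h=1 -> lands@10:L; in-air after throw: [b3@10:L b4@11:R b1@12:L b5@13:R b2@14:L b6@15:R]
Beat 10 (L): throw ball3 h=6 -> lands@16:L; in-air after throw: [b4@11:R b1@12:L b5@13:R b2@14:L b6@15:R b3@16:L]
Ball 3: thrown@3 h=6 -> first land @9; rethrown@9 h=1 -> second land @10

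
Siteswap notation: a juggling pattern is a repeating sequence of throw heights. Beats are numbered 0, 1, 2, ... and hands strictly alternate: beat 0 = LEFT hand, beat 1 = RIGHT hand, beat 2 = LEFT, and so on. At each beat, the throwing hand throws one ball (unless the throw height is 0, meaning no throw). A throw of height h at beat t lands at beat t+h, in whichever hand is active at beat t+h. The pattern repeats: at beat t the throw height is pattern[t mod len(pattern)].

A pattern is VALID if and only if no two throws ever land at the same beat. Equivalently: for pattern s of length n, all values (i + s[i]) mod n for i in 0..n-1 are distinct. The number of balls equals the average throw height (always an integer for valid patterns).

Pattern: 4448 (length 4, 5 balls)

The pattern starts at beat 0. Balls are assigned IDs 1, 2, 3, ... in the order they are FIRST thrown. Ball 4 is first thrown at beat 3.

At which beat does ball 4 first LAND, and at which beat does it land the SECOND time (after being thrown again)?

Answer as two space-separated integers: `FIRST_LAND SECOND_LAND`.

Beat 0 (L): throw ball1 h=4 -> lands@4:L; in-air after throw: [b1@4:L]
Beat 1 (R): throw ball2 h=4 -> lands@5:R; in-air after throw: [b1@4:L b2@5:R]
Beat 2 (L): throw ball3 h=4 -> lands@6:L; in-air after throw: [b1@4:L b2@5:R b3@6:L]
Beat 3 (R): throw ball4 h=8 -> lands@11:R; in-air after throw: [b1@4:L b2@5:R b3@6:L b4@11:R]
Beat 4 (L): throw ball1 h=4 -> lands@8:L; in-air after throw: [b2@5:R b3@6:L b1@8:L b4@11:R]
Beat 5 (R): throw ball2 h=4 -> lands@9:R; in-air after throw: [b3@6:L b1@8:L b2@9:R b4@11:R]
Beat 6 (L): throw ball3 h=4 -> lands@10:L; in-air after throw: [b1@8:L b2@9:R b3@10:L b4@11:R]
Beat 7 (R): throw ball5 h=8 -> lands@15:R; in-air after throw: [b1@8:L b2@9:R b3@10:L b4@11:R b5@15:R]
Beat 8 (L): throw ball1 h=4 -> lands@12:L; in-air after throw: [b2@9:R b3@10:L b4@11:R b1@12:L b5@15:R]
Beat 9 (R): throw ball2 h=4 -> lands@13:R; in-air after throw: [b3@10:L b4@11:R b1@12:L b2@13:R b5@15:R]
Beat 10 (L): throw ball3 h=4 -> lands@14:L; in-air after throw: [b4@11:R b1@12:L b2@13:R b3@14:L b5@15:R]
Beat 11 (R): throw ball4 h=8 -> lands@19:R; in-air after throw: [b1@12:L b2@13:R b3@14:L b5@15:R b4@19:R]
Beat 12 (L): throw ball1 h=4 -> lands@16:L; in-air after throw: [b2@13:R b3@14:L b5@15:R b1@16:L b4@19:R]
Beat 13 (R): throw ball2 h=4 -> lands@17:R; in-air after throw: [b3@14:L b5@15:R b1@16:L b2@17:R b4@19:R]
Beat 14 (L): throw ball3 h=4 -> lands@18:L; in-air after throw: [b5@15:R b1@16:L b2@17:R b3@18:L b4@19:R]
Beat 15 (R): throw ball5 h=8 -> lands@23:R; in-air after throw: [b1@16:L b2@17:R b3@18:L b4@19:R b5@23:R]
Beat 16 (L): throw ball1 h=4 -> lands@20:L; in-air after throw: [b2@17:R b3@18:L b4@19:R b1@20:L b5@23:R]
Beat 17 (R): throw ball2 h=4 -> lands@21:R; in-air after throw: [b3@18:L b4@19:R b1@20:L b2@21:R b5@23:R]
Beat 18 (L): throw ball3 h=4 -> lands@22:L; in-air after throw: [b4@19:R b1@20:L b2@21:R b3@22:L b5@23:R]
Beat 19 (R): throw ball4 h=8 -> lands@27:R; in-air after throw: [b1@20:L b2@21:R b3@22:L b5@23:R b4@27:R]
Ball 4: thrown@3 h=8 -> first land @11; rethrown@11 h=8 -> second land @19

Answer: 11 19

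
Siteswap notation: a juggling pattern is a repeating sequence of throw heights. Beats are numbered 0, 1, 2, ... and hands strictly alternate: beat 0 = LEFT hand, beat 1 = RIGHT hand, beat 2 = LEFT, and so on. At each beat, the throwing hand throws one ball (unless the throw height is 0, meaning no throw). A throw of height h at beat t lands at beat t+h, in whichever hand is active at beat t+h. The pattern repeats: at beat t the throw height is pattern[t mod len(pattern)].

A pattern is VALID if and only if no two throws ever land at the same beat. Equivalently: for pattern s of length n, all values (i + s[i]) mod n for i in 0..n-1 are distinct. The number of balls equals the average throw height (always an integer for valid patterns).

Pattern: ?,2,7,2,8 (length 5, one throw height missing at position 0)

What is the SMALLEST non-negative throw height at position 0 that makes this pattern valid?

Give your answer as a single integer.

Answer: 1

Derivation:
i=0: s[i]=? (unknown)
i=1: (1 + 2) mod 5 = 3
i=2: (2 + 7) mod 5 = 4
i=3: (3 + 2) mod 5 = 0
i=4: (4 + 8) mod 5 = 2
Known residues: [0, 2, 3, 4]; need a permutation of 0..4, so missing residue r = 1
Need (0 + s) mod 5 = 1; smallest s = (1 - 0) mod 5 = 1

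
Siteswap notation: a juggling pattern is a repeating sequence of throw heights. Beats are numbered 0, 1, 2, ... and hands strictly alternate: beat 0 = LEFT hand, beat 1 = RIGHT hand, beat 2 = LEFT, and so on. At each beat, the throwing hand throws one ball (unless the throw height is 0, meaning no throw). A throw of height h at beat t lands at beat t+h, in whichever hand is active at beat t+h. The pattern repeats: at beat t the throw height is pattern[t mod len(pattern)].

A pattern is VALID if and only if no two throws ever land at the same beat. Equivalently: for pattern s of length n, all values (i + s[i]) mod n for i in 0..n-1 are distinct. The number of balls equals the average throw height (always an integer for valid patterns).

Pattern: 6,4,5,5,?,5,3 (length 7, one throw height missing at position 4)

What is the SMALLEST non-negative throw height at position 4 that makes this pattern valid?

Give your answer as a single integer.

Answer: 0

Derivation:
i=0: (0 + 6) mod 7 = 6
i=1: (1 + 4) mod 7 = 5
i=2: (2 + 5) mod 7 = 0
i=3: (3 + 5) mod 7 = 1
i=4: s[i]=? (unknown)
i=5: (5 + 5) mod 7 = 3
i=6: (6 + 3) mod 7 = 2
Known residues: [0, 1, 2, 3, 5, 6]; need a permutation of 0..6, so missing residue r = 4
Need (4 + s) mod 7 = 4; smallest s = (4 - 4) mod 7 = 0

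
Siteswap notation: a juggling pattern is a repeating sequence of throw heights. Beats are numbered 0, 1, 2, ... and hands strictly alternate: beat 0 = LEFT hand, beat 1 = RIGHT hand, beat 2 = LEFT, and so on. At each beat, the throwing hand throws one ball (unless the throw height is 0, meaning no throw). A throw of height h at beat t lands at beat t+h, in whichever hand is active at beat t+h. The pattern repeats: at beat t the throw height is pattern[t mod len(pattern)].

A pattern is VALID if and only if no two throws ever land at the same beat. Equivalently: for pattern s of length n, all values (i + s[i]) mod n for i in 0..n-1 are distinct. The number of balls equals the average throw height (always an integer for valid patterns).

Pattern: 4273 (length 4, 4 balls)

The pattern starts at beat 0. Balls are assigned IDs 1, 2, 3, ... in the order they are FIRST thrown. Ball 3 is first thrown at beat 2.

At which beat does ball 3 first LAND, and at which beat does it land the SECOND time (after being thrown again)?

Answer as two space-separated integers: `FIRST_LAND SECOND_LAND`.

Beat 0 (L): throw ball1 h=4 -> lands@4:L; in-air after throw: [b1@4:L]
Beat 1 (R): throw ball2 h=2 -> lands@3:R; in-air after throw: [b2@3:R b1@4:L]
Beat 2 (L): throw ball3 h=7 -> lands@9:R; in-air after throw: [b2@3:R b1@4:L b3@9:R]
Beat 3 (R): throw ball2 h=3 -> lands@6:L; in-air after throw: [b1@4:L b2@6:L b3@9:R]
Beat 4 (L): throw ball1 h=4 -> lands@8:L; in-air after throw: [b2@6:L b1@8:L b3@9:R]
Beat 5 (R): throw ball4 h=2 -> lands@7:R; in-air after throw: [b2@6:L b4@7:R b1@8:L b3@9:R]
Beat 6 (L): throw ball2 h=7 -> lands@13:R; in-air after throw: [b4@7:R b1@8:L b3@9:R b2@13:R]
Beat 7 (R): throw ball4 h=3 -> lands@10:L; in-air after throw: [b1@8:L b3@9:R b4@10:L b2@13:R]
Beat 8 (L): throw ball1 h=4 -> lands@12:L; in-air after throw: [b3@9:R b4@10:L b1@12:L b2@13:R]
Beat 9 (R): throw ball3 h=2 -> lands@11:R; in-air after throw: [b4@10:L b3@11:R b1@12:L b2@13:R]
Beat 10 (L): throw ball4 h=7 -> lands@17:R; in-air after throw: [b3@11:R b1@12:L b2@13:R b4@17:R]
Beat 11 (R): throw ball3 h=3 -> lands@14:L; in-air after throw: [b1@12:L b2@13:R b3@14:L b4@17:R]
Ball 3: thrown@2 h=7 -> first land @9; rethrown@9 h=2 -> second land @11

Answer: 9 11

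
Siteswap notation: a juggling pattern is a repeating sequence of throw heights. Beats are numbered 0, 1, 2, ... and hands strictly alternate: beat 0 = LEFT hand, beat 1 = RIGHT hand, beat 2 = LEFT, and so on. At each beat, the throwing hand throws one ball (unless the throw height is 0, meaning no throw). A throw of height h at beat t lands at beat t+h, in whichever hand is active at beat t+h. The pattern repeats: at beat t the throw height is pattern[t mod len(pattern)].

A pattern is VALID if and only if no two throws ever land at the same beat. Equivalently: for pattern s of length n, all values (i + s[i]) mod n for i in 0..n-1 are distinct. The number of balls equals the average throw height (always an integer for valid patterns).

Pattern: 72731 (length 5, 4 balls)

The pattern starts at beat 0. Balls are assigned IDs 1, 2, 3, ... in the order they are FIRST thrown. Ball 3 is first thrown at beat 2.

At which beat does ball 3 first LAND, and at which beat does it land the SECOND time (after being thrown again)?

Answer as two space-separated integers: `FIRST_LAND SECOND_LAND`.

Answer: 9 10

Derivation:
Beat 0 (L): throw ball1 h=7 -> lands@7:R; in-air after throw: [b1@7:R]
Beat 1 (R): throw ball2 h=2 -> lands@3:R; in-air after throw: [b2@3:R b1@7:R]
Beat 2 (L): throw ball3 h=7 -> lands@9:R; in-air after throw: [b2@3:R b1@7:R b3@9:R]
Beat 3 (R): throw ball2 h=3 -> lands@6:L; in-air after throw: [b2@6:L b1@7:R b3@9:R]
Beat 4 (L): throw ball4 h=1 -> lands@5:R; in-air after throw: [b4@5:R b2@6:L b1@7:R b3@9:R]
Beat 5 (R): throw ball4 h=7 -> lands@12:L; in-air after throw: [b2@6:L b1@7:R b3@9:R b4@12:L]
Beat 6 (L): throw ball2 h=2 -> lands@8:L; in-air after throw: [b1@7:R b2@8:L b3@9:R b4@12:L]
Beat 7 (R): throw ball1 h=7 -> lands@14:L; in-air after throw: [b2@8:L b3@9:R b4@12:L b1@14:L]
Beat 8 (L): throw ball2 h=3 -> lands@11:R; in-air after throw: [b3@9:R b2@11:R b4@12:L b1@14:L]
Beat 9 (R): throw ball3 h=1 -> lands@10:L; in-air after throw: [b3@10:L b2@11:R b4@12:L b1@14:L]
Beat 10 (L): throw ball3 h=7 -> lands@17:R; in-air after throw: [b2@11:R b4@12:L b1@14:L b3@17:R]
Ball 3: thrown@2 h=7 -> first land @9; rethrown@9 h=1 -> second land @10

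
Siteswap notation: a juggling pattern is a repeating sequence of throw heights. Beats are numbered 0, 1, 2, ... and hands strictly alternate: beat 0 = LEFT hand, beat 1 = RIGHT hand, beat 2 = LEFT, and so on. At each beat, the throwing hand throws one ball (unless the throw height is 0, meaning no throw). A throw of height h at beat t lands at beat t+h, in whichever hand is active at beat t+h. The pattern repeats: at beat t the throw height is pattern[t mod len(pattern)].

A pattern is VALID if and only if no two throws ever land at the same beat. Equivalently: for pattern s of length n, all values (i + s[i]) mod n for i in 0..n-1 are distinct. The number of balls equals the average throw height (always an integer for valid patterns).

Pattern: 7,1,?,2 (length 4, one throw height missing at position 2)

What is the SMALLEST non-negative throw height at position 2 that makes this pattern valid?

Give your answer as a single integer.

i=0: (0 + 7) mod 4 = 3
i=1: (1 + 1) mod 4 = 2
i=2: s[i]=? (unknown)
i=3: (3 + 2) mod 4 = 1
Known residues: [1, 2, 3]; need a permutation of 0..3, so missing residue r = 0
Need (2 + s) mod 4 = 0; smallest s = (0 - 2) mod 4 = 2

Answer: 2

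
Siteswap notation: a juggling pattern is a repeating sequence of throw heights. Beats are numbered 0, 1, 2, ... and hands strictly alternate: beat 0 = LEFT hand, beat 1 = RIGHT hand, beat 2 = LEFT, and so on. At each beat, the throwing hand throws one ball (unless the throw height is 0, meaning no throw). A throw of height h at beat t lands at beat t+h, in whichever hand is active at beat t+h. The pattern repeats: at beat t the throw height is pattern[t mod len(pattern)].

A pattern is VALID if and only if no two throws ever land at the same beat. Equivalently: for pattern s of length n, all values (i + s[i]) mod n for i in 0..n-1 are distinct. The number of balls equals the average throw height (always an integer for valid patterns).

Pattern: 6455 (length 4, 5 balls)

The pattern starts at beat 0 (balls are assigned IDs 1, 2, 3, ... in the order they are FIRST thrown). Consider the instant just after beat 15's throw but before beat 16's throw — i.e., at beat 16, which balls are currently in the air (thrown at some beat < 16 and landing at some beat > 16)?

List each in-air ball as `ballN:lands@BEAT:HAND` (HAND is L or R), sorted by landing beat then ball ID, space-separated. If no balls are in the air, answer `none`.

Answer: ball2:lands@17:R ball3:lands@18:L ball4:lands@19:R ball5:lands@20:L

Derivation:
Beat 0 (L): throw ball1 h=6 -> lands@6:L; in-air after throw: [b1@6:L]
Beat 1 (R): throw ball2 h=4 -> lands@5:R; in-air after throw: [b2@5:R b1@6:L]
Beat 2 (L): throw ball3 h=5 -> lands@7:R; in-air after throw: [b2@5:R b1@6:L b3@7:R]
Beat 3 (R): throw ball4 h=5 -> lands@8:L; in-air after throw: [b2@5:R b1@6:L b3@7:R b4@8:L]
Beat 4 (L): throw ball5 h=6 -> lands@10:L; in-air after throw: [b2@5:R b1@6:L b3@7:R b4@8:L b5@10:L]
Beat 5 (R): throw ball2 h=4 -> lands@9:R; in-air after throw: [b1@6:L b3@7:R b4@8:L b2@9:R b5@10:L]
Beat 6 (L): throw ball1 h=5 -> lands@11:R; in-air after throw: [b3@7:R b4@8:L b2@9:R b5@10:L b1@11:R]
Beat 7 (R): throw ball3 h=5 -> lands@12:L; in-air after throw: [b4@8:L b2@9:R b5@10:L b1@11:R b3@12:L]
Beat 8 (L): throw ball4 h=6 -> lands@14:L; in-air after throw: [b2@9:R b5@10:L b1@11:R b3@12:L b4@14:L]
Beat 9 (R): throw ball2 h=4 -> lands@13:R; in-air after throw: [b5@10:L b1@11:R b3@12:L b2@13:R b4@14:L]
Beat 10 (L): throw ball5 h=5 -> lands@15:R; in-air after throw: [b1@11:R b3@12:L b2@13:R b4@14:L b5@15:R]
Beat 11 (R): throw ball1 h=5 -> lands@16:L; in-air after throw: [b3@12:L b2@13:R b4@14:L b5@15:R b1@16:L]
Beat 12 (L): throw ball3 h=6 -> lands@18:L; in-air after throw: [b2@13:R b4@14:L b5@15:R b1@16:L b3@18:L]
Beat 13 (R): throw ball2 h=4 -> lands@17:R; in-air after throw: [b4@14:L b5@15:R b1@16:L b2@17:R b3@18:L]
Beat 14 (L): throw ball4 h=5 -> lands@19:R; in-air after throw: [b5@15:R b1@16:L b2@17:R b3@18:L b4@19:R]
Beat 15 (R): throw ball5 h=5 -> lands@20:L; in-air after throw: [b1@16:L b2@17:R b3@18:L b4@19:R b5@20:L]
Beat 16 (L): throw ball1 h=6 -> lands@22:L; in-air after throw: [b2@17:R b3@18:L b4@19:R b5@20:L b1@22:L]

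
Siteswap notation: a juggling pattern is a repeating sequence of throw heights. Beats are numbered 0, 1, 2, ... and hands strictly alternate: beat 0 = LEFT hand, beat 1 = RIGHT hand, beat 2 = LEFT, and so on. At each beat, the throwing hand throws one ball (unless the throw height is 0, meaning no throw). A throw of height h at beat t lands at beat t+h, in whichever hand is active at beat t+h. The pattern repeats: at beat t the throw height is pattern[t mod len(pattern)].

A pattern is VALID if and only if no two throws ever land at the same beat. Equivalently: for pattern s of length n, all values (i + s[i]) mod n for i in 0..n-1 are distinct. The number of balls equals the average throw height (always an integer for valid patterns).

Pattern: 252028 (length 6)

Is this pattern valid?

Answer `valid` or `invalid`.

i=0: (i + s[i]) mod n = (0 + 2) mod 6 = 2
i=1: (i + s[i]) mod n = (1 + 5) mod 6 = 0
i=2: (i + s[i]) mod n = (2 + 2) mod 6 = 4
i=3: (i + s[i]) mod n = (3 + 0) mod 6 = 3
i=4: (i + s[i]) mod n = (4 + 2) mod 6 = 0
i=5: (i + s[i]) mod n = (5 + 8) mod 6 = 1
Residues: [2, 0, 4, 3, 0, 1], distinct: False

Answer: invalid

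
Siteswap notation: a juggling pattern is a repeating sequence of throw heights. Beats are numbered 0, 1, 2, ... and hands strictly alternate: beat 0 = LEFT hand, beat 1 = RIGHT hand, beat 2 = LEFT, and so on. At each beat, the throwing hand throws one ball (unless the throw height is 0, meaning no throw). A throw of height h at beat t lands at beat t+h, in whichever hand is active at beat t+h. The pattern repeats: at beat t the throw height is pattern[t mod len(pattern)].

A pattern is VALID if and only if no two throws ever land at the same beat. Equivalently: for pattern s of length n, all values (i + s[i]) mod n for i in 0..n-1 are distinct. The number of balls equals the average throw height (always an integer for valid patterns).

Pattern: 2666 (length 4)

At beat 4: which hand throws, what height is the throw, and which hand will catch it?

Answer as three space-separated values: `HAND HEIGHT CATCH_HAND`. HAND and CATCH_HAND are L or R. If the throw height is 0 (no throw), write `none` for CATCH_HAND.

Beat 4: 4 mod 2 = 0, so hand = L
Throw height = pattern[4 mod 4] = pattern[0] = 2
Lands at beat 4+2=6, 6 mod 2 = 0, so catch hand = L

Answer: L 2 L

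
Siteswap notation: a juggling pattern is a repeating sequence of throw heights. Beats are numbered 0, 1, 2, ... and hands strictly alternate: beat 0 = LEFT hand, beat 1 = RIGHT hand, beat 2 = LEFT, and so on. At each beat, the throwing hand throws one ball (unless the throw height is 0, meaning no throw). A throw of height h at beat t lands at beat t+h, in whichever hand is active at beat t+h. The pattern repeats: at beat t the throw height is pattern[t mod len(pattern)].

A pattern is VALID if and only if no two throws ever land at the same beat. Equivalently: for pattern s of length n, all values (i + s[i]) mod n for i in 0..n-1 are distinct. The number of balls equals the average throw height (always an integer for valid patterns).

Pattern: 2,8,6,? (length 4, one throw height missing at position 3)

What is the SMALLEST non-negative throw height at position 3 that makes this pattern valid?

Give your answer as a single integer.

i=0: (0 + 2) mod 4 = 2
i=1: (1 + 8) mod 4 = 1
i=2: (2 + 6) mod 4 = 0
i=3: s[i]=? (unknown)
Known residues: [0, 1, 2]; need a permutation of 0..3, so missing residue r = 3
Need (3 + s) mod 4 = 3; smallest s = (3 - 3) mod 4 = 0

Answer: 0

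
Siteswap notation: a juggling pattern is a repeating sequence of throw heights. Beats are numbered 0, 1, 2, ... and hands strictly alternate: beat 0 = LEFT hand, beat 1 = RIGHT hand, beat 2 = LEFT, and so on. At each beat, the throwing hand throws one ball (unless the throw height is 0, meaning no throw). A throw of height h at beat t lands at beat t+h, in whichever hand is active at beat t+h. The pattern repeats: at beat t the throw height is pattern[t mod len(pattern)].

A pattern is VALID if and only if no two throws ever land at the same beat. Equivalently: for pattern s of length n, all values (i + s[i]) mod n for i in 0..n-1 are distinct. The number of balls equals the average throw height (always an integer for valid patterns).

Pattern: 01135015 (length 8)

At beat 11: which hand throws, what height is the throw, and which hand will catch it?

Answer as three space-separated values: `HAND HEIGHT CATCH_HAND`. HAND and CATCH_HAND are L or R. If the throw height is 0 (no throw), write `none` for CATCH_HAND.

Answer: R 3 L

Derivation:
Beat 11: 11 mod 2 = 1, so hand = R
Throw height = pattern[11 mod 8] = pattern[3] = 3
Lands at beat 11+3=14, 14 mod 2 = 0, so catch hand = L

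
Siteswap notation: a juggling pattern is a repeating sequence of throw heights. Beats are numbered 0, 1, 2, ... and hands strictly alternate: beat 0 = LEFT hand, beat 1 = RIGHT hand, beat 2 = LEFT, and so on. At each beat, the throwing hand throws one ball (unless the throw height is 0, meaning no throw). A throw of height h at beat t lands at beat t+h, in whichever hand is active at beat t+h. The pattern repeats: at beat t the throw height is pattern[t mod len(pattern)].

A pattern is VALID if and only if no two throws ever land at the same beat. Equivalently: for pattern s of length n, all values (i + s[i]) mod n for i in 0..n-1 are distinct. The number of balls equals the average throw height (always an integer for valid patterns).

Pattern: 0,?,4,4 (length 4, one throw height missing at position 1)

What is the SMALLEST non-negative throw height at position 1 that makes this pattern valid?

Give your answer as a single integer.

i=0: (0 + 0) mod 4 = 0
i=1: s[i]=? (unknown)
i=2: (2 + 4) mod 4 = 2
i=3: (3 + 4) mod 4 = 3
Known residues: [0, 2, 3]; need a permutation of 0..3, so missing residue r = 1
Need (1 + s) mod 4 = 1; smallest s = (1 - 1) mod 4 = 0

Answer: 0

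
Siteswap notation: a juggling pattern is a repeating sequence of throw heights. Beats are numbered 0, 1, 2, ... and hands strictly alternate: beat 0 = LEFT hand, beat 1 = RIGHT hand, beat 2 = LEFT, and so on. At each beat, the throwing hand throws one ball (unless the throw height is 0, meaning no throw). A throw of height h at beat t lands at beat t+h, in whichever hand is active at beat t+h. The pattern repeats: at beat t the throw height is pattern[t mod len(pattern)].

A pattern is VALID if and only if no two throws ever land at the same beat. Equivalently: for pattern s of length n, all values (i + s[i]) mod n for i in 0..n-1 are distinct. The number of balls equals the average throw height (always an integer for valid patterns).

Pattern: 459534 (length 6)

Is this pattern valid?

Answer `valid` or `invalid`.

Answer: valid

Derivation:
i=0: (i + s[i]) mod n = (0 + 4) mod 6 = 4
i=1: (i + s[i]) mod n = (1 + 5) mod 6 = 0
i=2: (i + s[i]) mod n = (2 + 9) mod 6 = 5
i=3: (i + s[i]) mod n = (3 + 5) mod 6 = 2
i=4: (i + s[i]) mod n = (4 + 3) mod 6 = 1
i=5: (i + s[i]) mod n = (5 + 4) mod 6 = 3
Residues: [4, 0, 5, 2, 1, 3], distinct: True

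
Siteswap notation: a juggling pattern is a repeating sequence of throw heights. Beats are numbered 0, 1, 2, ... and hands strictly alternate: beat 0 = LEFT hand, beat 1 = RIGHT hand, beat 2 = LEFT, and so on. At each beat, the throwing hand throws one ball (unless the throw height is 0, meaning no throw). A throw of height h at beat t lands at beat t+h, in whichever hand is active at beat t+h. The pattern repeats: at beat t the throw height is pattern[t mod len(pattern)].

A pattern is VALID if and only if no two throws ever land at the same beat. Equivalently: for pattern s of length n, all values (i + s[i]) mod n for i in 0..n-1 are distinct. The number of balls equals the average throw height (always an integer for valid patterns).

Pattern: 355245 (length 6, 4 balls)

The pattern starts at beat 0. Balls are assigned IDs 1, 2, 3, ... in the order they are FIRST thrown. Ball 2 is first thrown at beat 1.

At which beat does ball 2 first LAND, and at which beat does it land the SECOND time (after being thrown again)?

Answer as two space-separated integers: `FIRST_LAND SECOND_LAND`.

Beat 0 (L): throw ball1 h=3 -> lands@3:R; in-air after throw: [b1@3:R]
Beat 1 (R): throw ball2 h=5 -> lands@6:L; in-air after throw: [b1@3:R b2@6:L]
Beat 2 (L): throw ball3 h=5 -> lands@7:R; in-air after throw: [b1@3:R b2@6:L b3@7:R]
Beat 3 (R): throw ball1 h=2 -> lands@5:R; in-air after throw: [b1@5:R b2@6:L b3@7:R]
Beat 4 (L): throw ball4 h=4 -> lands@8:L; in-air after throw: [b1@5:R b2@6:L b3@7:R b4@8:L]
Beat 5 (R): throw ball1 h=5 -> lands@10:L; in-air after throw: [b2@6:L b3@7:R b4@8:L b1@10:L]
Beat 6 (L): throw ball2 h=3 -> lands@9:R; in-air after throw: [b3@7:R b4@8:L b2@9:R b1@10:L]
Beat 7 (R): throw ball3 h=5 -> lands@12:L; in-air after throw: [b4@8:L b2@9:R b1@10:L b3@12:L]
Beat 8 (L): throw ball4 h=5 -> lands@13:R; in-air after throw: [b2@9:R b1@10:L b3@12:L b4@13:R]
Beat 9 (R): throw ball2 h=2 -> lands@11:R; in-air after throw: [b1@10:L b2@11:R b3@12:L b4@13:R]
Ball 2: thrown@1 h=5 -> first land @6; rethrown@6 h=3 -> second land @9

Answer: 6 9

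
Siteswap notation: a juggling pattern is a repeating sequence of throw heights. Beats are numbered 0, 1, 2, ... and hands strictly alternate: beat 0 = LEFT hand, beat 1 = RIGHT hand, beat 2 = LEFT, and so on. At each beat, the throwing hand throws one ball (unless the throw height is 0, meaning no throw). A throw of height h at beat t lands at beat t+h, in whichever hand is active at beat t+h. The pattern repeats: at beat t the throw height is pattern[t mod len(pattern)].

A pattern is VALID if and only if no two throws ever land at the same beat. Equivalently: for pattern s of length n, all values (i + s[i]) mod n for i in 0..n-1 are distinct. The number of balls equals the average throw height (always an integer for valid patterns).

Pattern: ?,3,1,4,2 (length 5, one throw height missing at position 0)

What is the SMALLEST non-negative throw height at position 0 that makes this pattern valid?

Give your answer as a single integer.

i=0: s[i]=? (unknown)
i=1: (1 + 3) mod 5 = 4
i=2: (2 + 1) mod 5 = 3
i=3: (3 + 4) mod 5 = 2
i=4: (4 + 2) mod 5 = 1
Known residues: [1, 2, 3, 4]; need a permutation of 0..4, so missing residue r = 0
Need (0 + s) mod 5 = 0; smallest s = (0 - 0) mod 5 = 0

Answer: 0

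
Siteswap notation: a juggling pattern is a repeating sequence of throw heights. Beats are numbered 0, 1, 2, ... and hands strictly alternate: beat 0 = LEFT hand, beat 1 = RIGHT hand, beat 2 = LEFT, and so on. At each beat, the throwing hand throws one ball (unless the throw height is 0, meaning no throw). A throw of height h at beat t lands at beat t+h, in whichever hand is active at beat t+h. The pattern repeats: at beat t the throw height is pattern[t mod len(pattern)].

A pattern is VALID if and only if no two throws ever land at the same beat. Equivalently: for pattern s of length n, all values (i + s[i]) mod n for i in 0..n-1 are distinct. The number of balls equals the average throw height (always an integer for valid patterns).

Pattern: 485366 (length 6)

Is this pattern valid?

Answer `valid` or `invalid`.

Answer: invalid

Derivation:
i=0: (i + s[i]) mod n = (0 + 4) mod 6 = 4
i=1: (i + s[i]) mod n = (1 + 8) mod 6 = 3
i=2: (i + s[i]) mod n = (2 + 5) mod 6 = 1
i=3: (i + s[i]) mod n = (3 + 3) mod 6 = 0
i=4: (i + s[i]) mod n = (4 + 6) mod 6 = 4
i=5: (i + s[i]) mod n = (5 + 6) mod 6 = 5
Residues: [4, 3, 1, 0, 4, 5], distinct: False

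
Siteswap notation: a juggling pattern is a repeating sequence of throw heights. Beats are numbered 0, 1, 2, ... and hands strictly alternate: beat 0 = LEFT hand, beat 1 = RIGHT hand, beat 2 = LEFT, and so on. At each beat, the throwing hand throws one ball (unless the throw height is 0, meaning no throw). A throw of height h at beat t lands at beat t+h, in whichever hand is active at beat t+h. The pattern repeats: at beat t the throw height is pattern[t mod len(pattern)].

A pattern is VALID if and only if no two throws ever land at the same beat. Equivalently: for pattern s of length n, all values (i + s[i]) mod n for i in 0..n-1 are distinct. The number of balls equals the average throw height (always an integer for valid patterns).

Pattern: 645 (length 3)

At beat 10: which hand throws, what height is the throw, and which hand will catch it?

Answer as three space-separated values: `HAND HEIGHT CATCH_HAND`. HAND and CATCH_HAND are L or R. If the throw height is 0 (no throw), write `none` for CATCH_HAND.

Beat 10: 10 mod 2 = 0, so hand = L
Throw height = pattern[10 mod 3] = pattern[1] = 4
Lands at beat 10+4=14, 14 mod 2 = 0, so catch hand = L

Answer: L 4 L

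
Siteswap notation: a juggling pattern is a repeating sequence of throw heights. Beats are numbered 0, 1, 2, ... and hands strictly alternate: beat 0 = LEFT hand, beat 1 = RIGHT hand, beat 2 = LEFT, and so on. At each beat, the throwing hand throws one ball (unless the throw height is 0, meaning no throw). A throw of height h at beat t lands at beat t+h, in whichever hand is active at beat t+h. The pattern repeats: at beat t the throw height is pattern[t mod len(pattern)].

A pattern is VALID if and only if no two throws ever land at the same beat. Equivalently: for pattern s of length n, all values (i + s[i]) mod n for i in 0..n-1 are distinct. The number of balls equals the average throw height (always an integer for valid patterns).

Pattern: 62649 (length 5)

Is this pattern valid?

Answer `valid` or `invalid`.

i=0: (i + s[i]) mod n = (0 + 6) mod 5 = 1
i=1: (i + s[i]) mod n = (1 + 2) mod 5 = 3
i=2: (i + s[i]) mod n = (2 + 6) mod 5 = 3
i=3: (i + s[i]) mod n = (3 + 4) mod 5 = 2
i=4: (i + s[i]) mod n = (4 + 9) mod 5 = 3
Residues: [1, 3, 3, 2, 3], distinct: False

Answer: invalid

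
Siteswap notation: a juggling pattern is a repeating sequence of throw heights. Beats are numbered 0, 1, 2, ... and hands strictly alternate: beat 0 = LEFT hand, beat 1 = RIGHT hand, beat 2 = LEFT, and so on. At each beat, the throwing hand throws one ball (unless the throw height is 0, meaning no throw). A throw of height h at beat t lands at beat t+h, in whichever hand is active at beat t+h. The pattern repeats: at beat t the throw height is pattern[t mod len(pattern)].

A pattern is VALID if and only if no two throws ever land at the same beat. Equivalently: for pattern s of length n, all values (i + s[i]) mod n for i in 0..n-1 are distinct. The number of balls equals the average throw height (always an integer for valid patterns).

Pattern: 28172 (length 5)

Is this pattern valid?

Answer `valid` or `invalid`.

Answer: valid

Derivation:
i=0: (i + s[i]) mod n = (0 + 2) mod 5 = 2
i=1: (i + s[i]) mod n = (1 + 8) mod 5 = 4
i=2: (i + s[i]) mod n = (2 + 1) mod 5 = 3
i=3: (i + s[i]) mod n = (3 + 7) mod 5 = 0
i=4: (i + s[i]) mod n = (4 + 2) mod 5 = 1
Residues: [2, 4, 3, 0, 1], distinct: True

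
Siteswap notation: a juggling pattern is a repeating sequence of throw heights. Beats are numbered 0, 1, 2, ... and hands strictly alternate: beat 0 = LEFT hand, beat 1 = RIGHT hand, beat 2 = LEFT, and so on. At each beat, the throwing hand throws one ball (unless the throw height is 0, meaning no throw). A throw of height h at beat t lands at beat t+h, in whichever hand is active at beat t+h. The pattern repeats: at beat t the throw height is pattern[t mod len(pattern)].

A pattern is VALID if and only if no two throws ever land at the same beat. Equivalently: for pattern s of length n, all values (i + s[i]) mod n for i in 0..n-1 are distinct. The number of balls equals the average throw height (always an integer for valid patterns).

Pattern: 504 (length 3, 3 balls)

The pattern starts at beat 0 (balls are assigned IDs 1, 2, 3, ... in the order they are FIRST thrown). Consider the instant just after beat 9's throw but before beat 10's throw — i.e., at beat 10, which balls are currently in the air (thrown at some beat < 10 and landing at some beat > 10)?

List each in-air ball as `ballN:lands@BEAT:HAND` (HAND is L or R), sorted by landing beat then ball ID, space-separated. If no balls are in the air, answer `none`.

Answer: ball2:lands@11:R ball3:lands@12:L ball1:lands@14:L

Derivation:
Beat 0 (L): throw ball1 h=5 -> lands@5:R; in-air after throw: [b1@5:R]
Beat 2 (L): throw ball2 h=4 -> lands@6:L; in-air after throw: [b1@5:R b2@6:L]
Beat 3 (R): throw ball3 h=5 -> lands@8:L; in-air after throw: [b1@5:R b2@6:L b3@8:L]
Beat 5 (R): throw ball1 h=4 -> lands@9:R; in-air after throw: [b2@6:L b3@8:L b1@9:R]
Beat 6 (L): throw ball2 h=5 -> lands@11:R; in-air after throw: [b3@8:L b1@9:R b2@11:R]
Beat 8 (L): throw ball3 h=4 -> lands@12:L; in-air after throw: [b1@9:R b2@11:R b3@12:L]
Beat 9 (R): throw ball1 h=5 -> lands@14:L; in-air after throw: [b2@11:R b3@12:L b1@14:L]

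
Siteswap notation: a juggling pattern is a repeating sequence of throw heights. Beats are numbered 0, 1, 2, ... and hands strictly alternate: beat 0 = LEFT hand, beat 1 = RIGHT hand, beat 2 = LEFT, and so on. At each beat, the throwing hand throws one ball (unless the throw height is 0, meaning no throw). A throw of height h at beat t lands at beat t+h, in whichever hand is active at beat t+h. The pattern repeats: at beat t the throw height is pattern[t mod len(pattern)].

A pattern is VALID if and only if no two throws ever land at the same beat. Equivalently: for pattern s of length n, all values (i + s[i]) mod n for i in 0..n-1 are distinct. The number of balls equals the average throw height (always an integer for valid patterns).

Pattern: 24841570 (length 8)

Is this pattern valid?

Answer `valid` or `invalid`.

i=0: (i + s[i]) mod n = (0 + 2) mod 8 = 2
i=1: (i + s[i]) mod n = (1 + 4) mod 8 = 5
i=2: (i + s[i]) mod n = (2 + 8) mod 8 = 2
i=3: (i + s[i]) mod n = (3 + 4) mod 8 = 7
i=4: (i + s[i]) mod n = (4 + 1) mod 8 = 5
i=5: (i + s[i]) mod n = (5 + 5) mod 8 = 2
i=6: (i + s[i]) mod n = (6 + 7) mod 8 = 5
i=7: (i + s[i]) mod n = (7 + 0) mod 8 = 7
Residues: [2, 5, 2, 7, 5, 2, 5, 7], distinct: False

Answer: invalid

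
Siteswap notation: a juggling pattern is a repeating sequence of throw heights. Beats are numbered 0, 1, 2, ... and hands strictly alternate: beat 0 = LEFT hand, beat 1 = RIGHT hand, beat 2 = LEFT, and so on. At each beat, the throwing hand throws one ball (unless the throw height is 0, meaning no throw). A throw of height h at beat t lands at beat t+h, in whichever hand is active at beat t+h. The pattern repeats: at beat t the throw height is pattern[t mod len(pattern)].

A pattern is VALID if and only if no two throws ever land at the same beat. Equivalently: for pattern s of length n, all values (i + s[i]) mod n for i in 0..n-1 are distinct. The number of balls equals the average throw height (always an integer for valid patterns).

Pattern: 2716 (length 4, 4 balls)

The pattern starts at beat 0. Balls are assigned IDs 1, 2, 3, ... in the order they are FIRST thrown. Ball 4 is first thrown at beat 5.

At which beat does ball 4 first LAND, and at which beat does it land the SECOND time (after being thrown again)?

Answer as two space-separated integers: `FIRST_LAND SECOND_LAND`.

Answer: 12 14

Derivation:
Beat 0 (L): throw ball1 h=2 -> lands@2:L; in-air after throw: [b1@2:L]
Beat 1 (R): throw ball2 h=7 -> lands@8:L; in-air after throw: [b1@2:L b2@8:L]
Beat 2 (L): throw ball1 h=1 -> lands@3:R; in-air after throw: [b1@3:R b2@8:L]
Beat 3 (R): throw ball1 h=6 -> lands@9:R; in-air after throw: [b2@8:L b1@9:R]
Beat 4 (L): throw ball3 h=2 -> lands@6:L; in-air after throw: [b3@6:L b2@8:L b1@9:R]
Beat 5 (R): throw ball4 h=7 -> lands@12:L; in-air after throw: [b3@6:L b2@8:L b1@9:R b4@12:L]
Beat 6 (L): throw ball3 h=1 -> lands@7:R; in-air after throw: [b3@7:R b2@8:L b1@9:R b4@12:L]
Beat 7 (R): throw ball3 h=6 -> lands@13:R; in-air after throw: [b2@8:L b1@9:R b4@12:L b3@13:R]
Beat 8 (L): throw ball2 h=2 -> lands@10:L; in-air after throw: [b1@9:R b2@10:L b4@12:L b3@13:R]
Beat 9 (R): throw ball1 h=7 -> lands@16:L; in-air after throw: [b2@10:L b4@12:L b3@13:R b1@16:L]
Beat 10 (L): throw ball2 h=1 -> lands@11:R; in-air after throw: [b2@11:R b4@12:L b3@13:R b1@16:L]
Beat 11 (R): throw ball2 h=6 -> lands@17:R; in-air after throw: [b4@12:L b3@13:R b1@16:L b2@17:R]
Beat 12 (L): throw ball4 h=2 -> lands@14:L; in-air after throw: [b3@13:R b4@14:L b1@16:L b2@17:R]
Beat 13 (R): throw ball3 h=7 -> lands@20:L; in-air after throw: [b4@14:L b1@16:L b2@17:R b3@20:L]
Beat 14 (L): throw ball4 h=1 -> lands@15:R; in-air after throw: [b4@15:R b1@16:L b2@17:R b3@20:L]
Ball 4: thrown@5 h=7 -> first land @12; rethrown@12 h=2 -> second land @14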